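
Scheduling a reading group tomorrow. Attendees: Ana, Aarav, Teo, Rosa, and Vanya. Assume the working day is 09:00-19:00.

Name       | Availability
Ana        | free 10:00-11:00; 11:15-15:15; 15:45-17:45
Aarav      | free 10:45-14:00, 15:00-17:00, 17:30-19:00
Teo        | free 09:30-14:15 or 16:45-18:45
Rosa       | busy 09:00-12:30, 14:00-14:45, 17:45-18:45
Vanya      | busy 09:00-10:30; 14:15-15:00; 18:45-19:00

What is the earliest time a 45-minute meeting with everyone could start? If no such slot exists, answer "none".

Ana free: 10:00-11:00, 11:15-15:15, 15:45-17:45.
Aarav free: 10:45-14:00, 15:00-17:00, 17:30-19:00.
Teo free: 09:30-14:15, 16:45-18:45.
Rosa free: 12:30-14:00, 14:45-17:45, 18:45-19:00 (invert busy blocks within the working day).
Vanya free: 10:30-14:15, 15:00-18:45 (invert busy blocks within the working day).
Ana ∩ Aarav: 10:45-11:00, 11:15-14:00, 15:00-15:15, 15:45-17:00, 17:30-17:45.
Ana ∩ Aarav ∩ Teo: 10:45-11:00, 11:15-14:00, 16:45-17:00, 17:30-17:45.
Ana ∩ Aarav ∩ Teo ∩ Rosa: 12:30-14:00, 16:45-17:00, 17:30-17:45.
Ana ∩ Aarav ∩ Teo ∩ Rosa ∩ Vanya: 12:30-14:00, 16:45-17:00, 17:30-17:45.
The first common window of at least 45 minutes is 12:30-14:00, so the earliest start is 12:30.

12:30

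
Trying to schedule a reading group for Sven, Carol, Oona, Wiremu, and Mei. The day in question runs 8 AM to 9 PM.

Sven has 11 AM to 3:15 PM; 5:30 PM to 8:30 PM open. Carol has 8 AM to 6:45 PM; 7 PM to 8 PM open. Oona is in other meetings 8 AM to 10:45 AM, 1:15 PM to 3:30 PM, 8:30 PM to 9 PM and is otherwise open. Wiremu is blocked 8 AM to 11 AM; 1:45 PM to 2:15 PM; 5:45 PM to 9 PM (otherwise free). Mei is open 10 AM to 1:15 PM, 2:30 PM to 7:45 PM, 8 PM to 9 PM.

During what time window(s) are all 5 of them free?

11:00-13:15, 17:30-17:45

Sven free: 11:00-15:15, 17:30-20:30.
Carol free: 08:00-18:45, 19:00-20:00.
Oona free: 10:45-13:15, 15:30-20:30 (invert busy blocks within the working day).
Wiremu free: 11:00-13:45, 14:15-17:45 (invert busy blocks within the working day).
Mei free: 10:00-13:15, 14:30-19:45, 20:00-21:00.
Sven ∩ Carol: 11:00-15:15, 17:30-18:45, 19:00-20:00.
Sven ∩ Carol ∩ Oona: 11:00-13:15, 17:30-18:45, 19:00-20:00.
Sven ∩ Carol ∩ Oona ∩ Wiremu: 11:00-13:15, 17:30-17:45.
Sven ∩ Carol ∩ Oona ∩ Wiremu ∩ Mei: 11:00-13:15, 17:30-17:45.
Those are the intersection windows.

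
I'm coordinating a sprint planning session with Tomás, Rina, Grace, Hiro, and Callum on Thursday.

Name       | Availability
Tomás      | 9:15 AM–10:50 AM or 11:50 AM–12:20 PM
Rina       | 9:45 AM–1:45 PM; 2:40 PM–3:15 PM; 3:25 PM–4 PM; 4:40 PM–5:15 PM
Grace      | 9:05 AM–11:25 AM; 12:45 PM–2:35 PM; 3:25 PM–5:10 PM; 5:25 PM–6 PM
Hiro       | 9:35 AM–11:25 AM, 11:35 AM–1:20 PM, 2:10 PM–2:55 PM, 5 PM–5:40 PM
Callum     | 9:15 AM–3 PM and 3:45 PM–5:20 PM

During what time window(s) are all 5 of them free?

Tomás ∩ Rina: 09:45-10:50, 11:50-12:20.
Tomás ∩ Rina ∩ Grace: 09:45-10:50.
Tomás ∩ Rina ∩ Grace ∩ Hiro: 09:45-10:50.
Tomás ∩ Rina ∩ Grace ∩ Hiro ∩ Callum: 09:45-10:50.
So the common availability across everyone is 09:45-10:50.

09:45-10:50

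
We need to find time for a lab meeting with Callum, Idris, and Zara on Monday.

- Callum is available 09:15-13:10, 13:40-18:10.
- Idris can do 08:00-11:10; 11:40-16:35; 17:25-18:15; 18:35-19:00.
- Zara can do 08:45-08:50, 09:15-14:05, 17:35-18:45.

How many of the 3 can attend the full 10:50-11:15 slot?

2

Callum and Zara can make the full 10:50-11:15 slot — that's 2.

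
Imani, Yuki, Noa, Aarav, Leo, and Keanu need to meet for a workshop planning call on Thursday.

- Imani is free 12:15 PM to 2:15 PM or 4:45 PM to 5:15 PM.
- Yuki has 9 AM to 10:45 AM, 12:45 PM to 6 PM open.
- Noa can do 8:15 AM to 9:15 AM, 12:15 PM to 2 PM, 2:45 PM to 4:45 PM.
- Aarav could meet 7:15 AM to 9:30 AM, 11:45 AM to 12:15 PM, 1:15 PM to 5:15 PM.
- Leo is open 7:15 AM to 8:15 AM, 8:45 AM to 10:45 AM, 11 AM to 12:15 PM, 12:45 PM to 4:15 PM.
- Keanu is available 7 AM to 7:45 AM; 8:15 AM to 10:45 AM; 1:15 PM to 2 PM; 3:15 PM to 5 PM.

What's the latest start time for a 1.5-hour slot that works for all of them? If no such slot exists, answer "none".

none

Imani ∩ Yuki: 12:45-14:15, 16:45-17:15.
Imani ∩ Yuki ∩ Noa: 12:45-14:00.
Imani ∩ Yuki ∩ Noa ∩ Aarav: 13:15-14:00.
Imani ∩ Yuki ∩ Noa ∩ Aarav ∩ Leo: 13:15-14:00.
Imani ∩ Yuki ∩ Noa ∩ Aarav ∩ Leo ∩ Keanu: 13:15-14:00.
No common window is at least 90 minutes long.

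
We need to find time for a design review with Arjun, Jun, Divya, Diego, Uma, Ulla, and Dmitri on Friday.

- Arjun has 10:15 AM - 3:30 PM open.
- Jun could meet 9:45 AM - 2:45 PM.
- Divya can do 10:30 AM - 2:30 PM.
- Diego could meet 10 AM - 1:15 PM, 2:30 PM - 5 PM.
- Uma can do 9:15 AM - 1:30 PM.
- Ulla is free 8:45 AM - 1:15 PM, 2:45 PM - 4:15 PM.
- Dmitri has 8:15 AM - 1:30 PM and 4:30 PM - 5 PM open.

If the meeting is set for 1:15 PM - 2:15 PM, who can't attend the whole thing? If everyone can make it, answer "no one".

Diego, Dmitri, Ulla, Uma

Arjun: free for 13:15-14:15. Jun: free for 13:15-14:15. Divya: free for 13:15-14:15. Diego: not fully free for 13:15-14:15. Uma: not fully free for 13:15-14:15. Ulla: not fully free for 13:15-14:15. Dmitri: not fully free for 13:15-14:15.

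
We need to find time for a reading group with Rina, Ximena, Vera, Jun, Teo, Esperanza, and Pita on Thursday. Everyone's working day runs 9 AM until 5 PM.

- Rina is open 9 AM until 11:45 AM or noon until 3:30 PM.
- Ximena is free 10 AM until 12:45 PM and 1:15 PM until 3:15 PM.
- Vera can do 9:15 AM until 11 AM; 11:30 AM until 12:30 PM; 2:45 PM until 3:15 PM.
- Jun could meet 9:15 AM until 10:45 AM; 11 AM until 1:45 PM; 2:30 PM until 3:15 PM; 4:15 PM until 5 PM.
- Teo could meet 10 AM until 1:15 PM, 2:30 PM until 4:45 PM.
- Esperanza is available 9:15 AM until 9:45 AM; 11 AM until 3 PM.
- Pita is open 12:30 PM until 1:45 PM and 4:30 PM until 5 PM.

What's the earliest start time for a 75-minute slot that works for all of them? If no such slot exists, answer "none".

Rina ∩ Ximena: 10:00-11:45, 12:00-12:45, 13:15-15:15.
Rina ∩ Ximena ∩ Vera: 10:00-11:00, 11:30-11:45, 12:00-12:30, 14:45-15:15.
Rina ∩ Ximena ∩ Vera ∩ Jun: 10:00-10:45, 11:30-11:45, 12:00-12:30, 14:45-15:15.
Rina ∩ Ximena ∩ Vera ∩ Jun ∩ Teo: 10:00-10:45, 11:30-11:45, 12:00-12:30, 14:45-15:15.
Rina ∩ Ximena ∩ Vera ∩ Jun ∩ Teo ∩ Esperanza: 11:30-11:45, 12:00-12:30, 14:45-15:00.
Rina ∩ Ximena ∩ Vera ∩ Jun ∩ Teo ∩ Esperanza ∩ Pita: ∅.
There is no time when everyone is free.
No common window is at least 75 minutes long.

none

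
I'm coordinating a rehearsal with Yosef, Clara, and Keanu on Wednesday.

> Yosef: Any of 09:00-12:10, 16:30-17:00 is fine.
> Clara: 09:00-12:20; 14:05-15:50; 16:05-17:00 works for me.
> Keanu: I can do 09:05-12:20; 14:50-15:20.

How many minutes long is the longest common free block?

185

Yosef ∩ Clara: 09:00-12:10, 16:30-17:00.
Yosef ∩ Clara ∩ Keanu: 09:05-12:10.
The longest is 09:05-12:10 at 185 minutes.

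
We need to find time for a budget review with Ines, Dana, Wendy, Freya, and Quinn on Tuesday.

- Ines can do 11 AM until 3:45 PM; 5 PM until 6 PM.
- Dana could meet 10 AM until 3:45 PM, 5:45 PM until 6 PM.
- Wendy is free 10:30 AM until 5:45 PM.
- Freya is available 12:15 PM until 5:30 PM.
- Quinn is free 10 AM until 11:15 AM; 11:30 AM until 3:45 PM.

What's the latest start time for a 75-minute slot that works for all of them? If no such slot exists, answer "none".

14:30

Ines ∩ Dana: 11:00-15:45, 17:45-18:00.
Ines ∩ Dana ∩ Wendy: 11:00-15:45.
Ines ∩ Dana ∩ Wendy ∩ Freya: 12:15-15:45.
Ines ∩ Dana ∩ Wendy ∩ Freya ∩ Quinn: 12:15-15:45.
The last common window of at least 75 minutes is 12:15-15:45; a 75-minute meeting can start as late as 14:30 and still end by 15:45.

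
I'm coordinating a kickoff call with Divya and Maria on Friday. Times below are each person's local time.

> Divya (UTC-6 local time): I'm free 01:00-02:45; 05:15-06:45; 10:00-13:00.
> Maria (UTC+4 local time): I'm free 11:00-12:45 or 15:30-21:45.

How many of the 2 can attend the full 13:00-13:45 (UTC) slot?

1

Divya in UTC: 07:00-08:45, 11:15-12:45, 16:00-19:00 (add 6h to convert from UTC-6).
Maria in UTC: 07:00-08:45, 11:30-17:45 (subtract 4h to convert from UTC+4).
Maria can make the full 13:00-13:45 slot — that's 1.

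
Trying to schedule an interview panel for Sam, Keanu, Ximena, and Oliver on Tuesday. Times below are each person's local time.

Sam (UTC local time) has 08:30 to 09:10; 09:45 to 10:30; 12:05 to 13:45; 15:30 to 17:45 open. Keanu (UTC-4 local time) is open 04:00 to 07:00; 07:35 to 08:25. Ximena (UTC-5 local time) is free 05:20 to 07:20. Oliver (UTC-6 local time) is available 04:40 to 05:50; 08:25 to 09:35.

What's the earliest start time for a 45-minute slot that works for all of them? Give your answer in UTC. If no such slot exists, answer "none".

Sam in UTC: 08:30-09:10, 09:45-10:30, 12:05-13:45, 15:30-17:45.
Keanu in UTC: 08:00-11:00, 11:35-12:25 (add 4h to convert from UTC-4).
Ximena in UTC: 10:20-12:20 (add 5h to convert from UTC-5).
Oliver in UTC: 10:40-11:50, 14:25-15:35 (add 6h to convert from UTC-6).
Sam ∩ Keanu: 08:30-09:10, 09:45-10:30, 12:05-12:25.
Sam ∩ Keanu ∩ Ximena: 10:20-10:30, 12:05-12:20.
Sam ∩ Keanu ∩ Ximena ∩ Oliver: ∅.
There is no time when everyone is free.
No common window is at least 45 minutes long.

none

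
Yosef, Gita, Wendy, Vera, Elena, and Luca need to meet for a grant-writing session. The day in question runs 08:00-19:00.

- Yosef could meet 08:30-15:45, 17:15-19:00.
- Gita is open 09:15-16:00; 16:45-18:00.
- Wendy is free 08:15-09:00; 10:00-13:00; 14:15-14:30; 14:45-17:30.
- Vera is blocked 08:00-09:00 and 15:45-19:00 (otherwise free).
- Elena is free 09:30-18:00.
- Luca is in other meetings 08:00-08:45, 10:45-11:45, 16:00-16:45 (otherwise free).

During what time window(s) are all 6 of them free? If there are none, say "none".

Yosef free: 08:30-15:45, 17:15-19:00.
Gita free: 09:15-16:00, 16:45-18:00.
Wendy free: 08:15-09:00, 10:00-13:00, 14:15-14:30, 14:45-17:30.
Vera free: 09:00-15:45 (invert busy blocks within the working day).
Elena free: 09:30-18:00.
Luca free: 08:45-10:45, 11:45-16:00, 16:45-19:00 (invert busy blocks within the working day).
Yosef ∩ Gita: 09:15-15:45, 17:15-18:00.
Yosef ∩ Gita ∩ Wendy: 10:00-13:00, 14:15-14:30, 14:45-15:45, 17:15-17:30.
Yosef ∩ Gita ∩ Wendy ∩ Vera: 10:00-13:00, 14:15-14:30, 14:45-15:45.
Yosef ∩ Gita ∩ Wendy ∩ Vera ∩ Elena: 10:00-13:00, 14:15-14:30, 14:45-15:45.
Yosef ∩ Gita ∩ Wendy ∩ Vera ∩ Elena ∩ Luca: 10:00-10:45, 11:45-13:00, 14:15-14:30, 14:45-15:45.

10:00-10:45, 11:45-13:00, 14:15-14:30, 14:45-15:45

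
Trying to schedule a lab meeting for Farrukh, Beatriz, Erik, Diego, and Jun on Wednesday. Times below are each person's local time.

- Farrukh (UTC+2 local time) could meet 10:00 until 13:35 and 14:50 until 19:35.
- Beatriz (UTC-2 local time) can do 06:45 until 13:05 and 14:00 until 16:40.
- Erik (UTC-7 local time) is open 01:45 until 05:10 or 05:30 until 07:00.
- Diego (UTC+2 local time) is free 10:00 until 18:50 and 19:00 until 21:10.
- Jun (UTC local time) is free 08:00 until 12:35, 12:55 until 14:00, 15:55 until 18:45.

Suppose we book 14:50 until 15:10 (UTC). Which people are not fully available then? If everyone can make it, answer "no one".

Beatriz, Erik, Jun

Farrukh in UTC: 08:00-11:35, 12:50-17:35 (subtract 2h to convert from UTC+2).
Beatriz in UTC: 08:45-15:05, 16:00-18:40 (add 2h to convert from UTC-2).
Erik in UTC: 08:45-12:10, 12:30-14:00 (add 7h to convert from UTC-7).
Diego in UTC: 08:00-16:50, 17:00-19:10 (subtract 2h to convert from UTC+2).
Jun in UTC: 08:00-12:35, 12:55-14:00, 15:55-18:45.
Farrukh: free for 14:50-15:10. Beatriz: not fully free for 14:50-15:10. Erik: not fully free for 14:50-15:10. Diego: free for 14:50-15:10. Jun: not fully free for 14:50-15:10.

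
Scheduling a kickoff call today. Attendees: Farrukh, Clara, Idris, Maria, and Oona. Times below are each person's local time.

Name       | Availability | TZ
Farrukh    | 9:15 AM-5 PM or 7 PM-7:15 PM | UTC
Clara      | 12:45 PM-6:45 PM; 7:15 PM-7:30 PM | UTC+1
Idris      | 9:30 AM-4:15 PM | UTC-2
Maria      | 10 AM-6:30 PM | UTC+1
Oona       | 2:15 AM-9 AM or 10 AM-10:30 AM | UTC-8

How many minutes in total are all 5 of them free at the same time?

315

Farrukh in UTC: 09:15-17:00, 19:00-19:15.
Clara in UTC: 11:45-17:45, 18:15-18:30 (subtract 1h to convert from UTC+1).
Idris in UTC: 11:30-18:15 (add 2h to convert from UTC-2).
Maria in UTC: 09:00-17:30 (subtract 1h to convert from UTC+1).
Oona in UTC: 10:15-17:00, 18:00-18:30 (add 8h to convert from UTC-8).
Farrukh ∩ Clara: 11:45-17:00.
Farrukh ∩ Clara ∩ Idris: 11:45-17:00.
Farrukh ∩ Clara ∩ Idris ∩ Maria: 11:45-17:00.
Farrukh ∩ Clara ∩ Idris ∩ Maria ∩ Oona: 11:45-17:00.
Those are the intersection windows.
That's a single block of 315 minutes.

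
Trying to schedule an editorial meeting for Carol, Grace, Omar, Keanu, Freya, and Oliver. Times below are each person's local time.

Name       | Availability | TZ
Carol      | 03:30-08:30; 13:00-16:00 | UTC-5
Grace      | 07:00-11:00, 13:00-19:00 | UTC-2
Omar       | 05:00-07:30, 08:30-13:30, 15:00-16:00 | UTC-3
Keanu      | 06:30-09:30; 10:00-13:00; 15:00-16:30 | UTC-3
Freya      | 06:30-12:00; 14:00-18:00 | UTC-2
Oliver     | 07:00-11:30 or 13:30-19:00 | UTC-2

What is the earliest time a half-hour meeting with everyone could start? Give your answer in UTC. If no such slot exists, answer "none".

Carol in UTC: 08:30-13:30, 18:00-21:00 (add 5h to convert from UTC-5).
Grace in UTC: 09:00-13:00, 15:00-21:00 (add 2h to convert from UTC-2).
Omar in UTC: 08:00-10:30, 11:30-16:30, 18:00-19:00 (add 3h to convert from UTC-3).
Keanu in UTC: 09:30-12:30, 13:00-16:00, 18:00-19:30 (add 3h to convert from UTC-3).
Freya in UTC: 08:30-14:00, 16:00-20:00 (add 2h to convert from UTC-2).
Oliver in UTC: 09:00-13:30, 15:30-21:00 (add 2h to convert from UTC-2).
Carol ∩ Grace: 09:00-13:00, 18:00-21:00.
Carol ∩ Grace ∩ Omar: 09:00-10:30, 11:30-13:00, 18:00-19:00.
Carol ∩ Grace ∩ Omar ∩ Keanu: 09:30-10:30, 11:30-12:30, 18:00-19:00.
Carol ∩ Grace ∩ Omar ∩ Keanu ∩ Freya: 09:30-10:30, 11:30-12:30, 18:00-19:00.
Carol ∩ Grace ∩ Omar ∩ Keanu ∩ Freya ∩ Oliver: 09:30-10:30, 11:30-12:30, 18:00-19:00.
The first common window of at least 30 minutes is 09:30-10:30, so the earliest start is 09:30.

09:30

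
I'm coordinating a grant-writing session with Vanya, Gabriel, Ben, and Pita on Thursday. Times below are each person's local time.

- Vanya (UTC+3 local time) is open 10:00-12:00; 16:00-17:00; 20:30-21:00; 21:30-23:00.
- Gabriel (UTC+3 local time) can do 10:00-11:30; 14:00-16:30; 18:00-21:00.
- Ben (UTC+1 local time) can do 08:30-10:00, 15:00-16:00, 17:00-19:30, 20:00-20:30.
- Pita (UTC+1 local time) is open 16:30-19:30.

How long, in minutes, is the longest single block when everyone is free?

Vanya in UTC: 07:00-09:00, 13:00-14:00, 17:30-18:00, 18:30-20:00 (subtract 3h to convert from UTC+3).
Gabriel in UTC: 07:00-08:30, 11:00-13:30, 15:00-18:00 (subtract 3h to convert from UTC+3).
Ben in UTC: 07:30-09:00, 14:00-15:00, 16:00-18:30, 19:00-19:30 (subtract 1h to convert from UTC+1).
Pita in UTC: 15:30-18:30 (subtract 1h to convert from UTC+1).
Vanya ∩ Gabriel: 07:00-08:30, 13:00-13:30, 17:30-18:00.
Vanya ∩ Gabriel ∩ Ben: 07:30-08:30, 17:30-18:00.
Vanya ∩ Gabriel ∩ Ben ∩ Pita: 17:30-18:00.
The longest is 17:30-18:00 at 30 minutes.

30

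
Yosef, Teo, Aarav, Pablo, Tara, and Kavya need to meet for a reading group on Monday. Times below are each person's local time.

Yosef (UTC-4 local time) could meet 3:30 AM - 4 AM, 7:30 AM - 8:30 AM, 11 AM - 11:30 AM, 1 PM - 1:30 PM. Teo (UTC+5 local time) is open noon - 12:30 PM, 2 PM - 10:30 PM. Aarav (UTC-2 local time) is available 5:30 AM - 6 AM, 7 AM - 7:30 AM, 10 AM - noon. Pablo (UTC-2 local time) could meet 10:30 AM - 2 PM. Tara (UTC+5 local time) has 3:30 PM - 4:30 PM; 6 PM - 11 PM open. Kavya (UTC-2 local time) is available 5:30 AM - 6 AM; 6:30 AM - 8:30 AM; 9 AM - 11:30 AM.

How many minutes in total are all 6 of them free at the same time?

Yosef in UTC: 07:30-08:00, 11:30-12:30, 15:00-15:30, 17:00-17:30 (add 4h to convert from UTC-4).
Teo in UTC: 07:00-07:30, 09:00-17:30 (subtract 5h to convert from UTC+5).
Aarav in UTC: 07:30-08:00, 09:00-09:30, 12:00-14:00 (add 2h to convert from UTC-2).
Pablo in UTC: 12:30-16:00 (add 2h to convert from UTC-2).
Tara in UTC: 10:30-11:30, 13:00-18:00 (subtract 5h to convert from UTC+5).
Kavya in UTC: 07:30-08:00, 08:30-10:30, 11:00-13:30 (add 2h to convert from UTC-2).
Yosef ∩ Teo: 11:30-12:30, 15:00-15:30, 17:00-17:30.
Yosef ∩ Teo ∩ Aarav: 12:00-12:30.
Yosef ∩ Teo ∩ Aarav ∩ Pablo: ∅.
Yosef ∩ Teo ∩ Aarav ∩ Pablo ∩ Tara: ∅.
Yosef ∩ Teo ∩ Aarav ∩ Pablo ∩ Tara ∩ Kavya: ∅.
There is no time when everyone is free.
There is no common window, so the total is 0 minutes.

0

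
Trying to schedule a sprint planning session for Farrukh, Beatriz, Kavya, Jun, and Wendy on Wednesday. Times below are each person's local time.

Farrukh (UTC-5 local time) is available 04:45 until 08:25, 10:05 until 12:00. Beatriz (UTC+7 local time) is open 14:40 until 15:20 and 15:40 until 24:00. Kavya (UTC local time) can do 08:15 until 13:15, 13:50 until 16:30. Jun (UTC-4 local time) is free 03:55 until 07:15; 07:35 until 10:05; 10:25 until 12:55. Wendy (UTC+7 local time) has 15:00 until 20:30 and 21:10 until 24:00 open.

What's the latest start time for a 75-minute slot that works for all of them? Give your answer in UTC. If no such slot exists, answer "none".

15:15

Farrukh in UTC: 09:45-13:25, 15:05-17:00 (add 5h to convert from UTC-5).
Beatriz in UTC: 07:40-08:20, 08:40-17:00 (subtract 7h to convert from UTC+7).
Kavya in UTC: 08:15-13:15, 13:50-16:30.
Jun in UTC: 07:55-11:15, 11:35-14:05, 14:25-16:55 (add 4h to convert from UTC-4).
Wendy in UTC: 08:00-13:30, 14:10-17:00 (subtract 7h to convert from UTC+7).
Farrukh ∩ Beatriz: 09:45-13:25, 15:05-17:00.
Farrukh ∩ Beatriz ∩ Kavya: 09:45-13:15, 15:05-16:30.
Farrukh ∩ Beatriz ∩ Kavya ∩ Jun: 09:45-11:15, 11:35-13:15, 15:05-16:30.
Farrukh ∩ Beatriz ∩ Kavya ∩ Jun ∩ Wendy: 09:45-11:15, 11:35-13:15, 15:05-16:30.
The last common window of at least 75 minutes is 15:05-16:30; a 75-minute meeting can start as late as 15:15 and still end by 16:30.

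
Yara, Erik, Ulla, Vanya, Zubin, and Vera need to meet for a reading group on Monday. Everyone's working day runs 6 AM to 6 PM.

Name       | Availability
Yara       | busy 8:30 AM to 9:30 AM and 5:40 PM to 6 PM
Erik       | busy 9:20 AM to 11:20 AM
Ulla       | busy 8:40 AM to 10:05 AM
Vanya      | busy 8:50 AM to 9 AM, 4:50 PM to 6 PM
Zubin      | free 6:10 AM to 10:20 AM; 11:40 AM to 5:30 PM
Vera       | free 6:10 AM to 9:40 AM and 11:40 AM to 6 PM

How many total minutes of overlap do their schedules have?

450

Yara free: 06:00-08:30, 09:30-17:40 (invert busy blocks within the working day).
Erik free: 06:00-09:20, 11:20-18:00 (invert busy blocks within the working day).
Ulla free: 06:00-08:40, 10:05-18:00 (invert busy blocks within the working day).
Vanya free: 06:00-08:50, 09:00-16:50 (invert busy blocks within the working day).
Zubin free: 06:10-10:20, 11:40-17:30.
Vera free: 06:10-09:40, 11:40-18:00.
Yara ∩ Erik: 06:00-08:30, 11:20-17:40.
Yara ∩ Erik ∩ Ulla: 06:00-08:30, 11:20-17:40.
Yara ∩ Erik ∩ Ulla ∩ Vanya: 06:00-08:30, 11:20-16:50.
Yara ∩ Erik ∩ Ulla ∩ Vanya ∩ Zubin: 06:10-08:30, 11:40-16:50.
Yara ∩ Erik ∩ Ulla ∩ Vanya ∩ Zubin ∩ Vera: 06:10-08:30, 11:40-16:50.
Summing the common windows: 140 + 310 = 450 minutes.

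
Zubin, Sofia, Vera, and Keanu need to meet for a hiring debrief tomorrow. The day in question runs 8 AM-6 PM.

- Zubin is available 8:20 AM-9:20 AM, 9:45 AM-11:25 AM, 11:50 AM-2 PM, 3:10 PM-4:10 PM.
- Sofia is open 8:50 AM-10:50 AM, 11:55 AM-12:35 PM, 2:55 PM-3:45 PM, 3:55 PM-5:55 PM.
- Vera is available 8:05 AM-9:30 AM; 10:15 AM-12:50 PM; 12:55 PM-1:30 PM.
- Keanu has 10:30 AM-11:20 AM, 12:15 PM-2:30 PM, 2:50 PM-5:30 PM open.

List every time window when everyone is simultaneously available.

10:30-10:50, 12:15-12:35

Zubin ∩ Sofia: 08:50-09:20, 09:45-10:50, 11:55-12:35, 15:10-15:45, 15:55-16:10.
Zubin ∩ Sofia ∩ Vera: 08:50-09:20, 10:15-10:50, 11:55-12:35.
Zubin ∩ Sofia ∩ Vera ∩ Keanu: 10:30-10:50, 12:15-12:35.
So the common availability across everyone is 10:30-10:50, 12:15-12:35.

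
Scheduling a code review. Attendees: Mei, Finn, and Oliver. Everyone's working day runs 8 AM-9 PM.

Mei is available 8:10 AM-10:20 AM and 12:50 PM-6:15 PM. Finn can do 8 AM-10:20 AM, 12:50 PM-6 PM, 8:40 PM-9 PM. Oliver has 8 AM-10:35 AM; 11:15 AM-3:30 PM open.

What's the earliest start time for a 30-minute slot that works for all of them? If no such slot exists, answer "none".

Mei ∩ Finn: 08:10-10:20, 12:50-18:00.
Mei ∩ Finn ∩ Oliver: 08:10-10:20, 12:50-15:30.
The first common window of at least 30 minutes is 08:10-10:20, so the earliest start is 08:10.

08:10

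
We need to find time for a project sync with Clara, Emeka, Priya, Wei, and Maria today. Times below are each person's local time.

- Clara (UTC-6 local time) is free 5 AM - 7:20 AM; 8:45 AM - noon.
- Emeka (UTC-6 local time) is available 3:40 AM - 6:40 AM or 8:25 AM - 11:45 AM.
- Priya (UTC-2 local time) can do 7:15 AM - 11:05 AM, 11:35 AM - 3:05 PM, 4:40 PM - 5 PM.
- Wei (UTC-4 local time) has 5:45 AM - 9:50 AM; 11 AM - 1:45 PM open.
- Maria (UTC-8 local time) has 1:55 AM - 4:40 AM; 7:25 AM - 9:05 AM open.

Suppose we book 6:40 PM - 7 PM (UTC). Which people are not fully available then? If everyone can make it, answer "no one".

Clara in UTC: 11:00-13:20, 14:45-18:00 (add 6h to convert from UTC-6).
Emeka in UTC: 09:40-12:40, 14:25-17:45 (add 6h to convert from UTC-6).
Priya in UTC: 09:15-13:05, 13:35-17:05, 18:40-19:00 (add 2h to convert from UTC-2).
Wei in UTC: 09:45-13:50, 15:00-17:45 (add 4h to convert from UTC-4).
Maria in UTC: 09:55-12:40, 15:25-17:05 (add 8h to convert from UTC-8).
Clara: not fully free for 18:40-19:00. Emeka: not fully free for 18:40-19:00. Priya: free for 18:40-19:00. Wei: not fully free for 18:40-19:00. Maria: not fully free for 18:40-19:00.

Clara, Emeka, Maria, Wei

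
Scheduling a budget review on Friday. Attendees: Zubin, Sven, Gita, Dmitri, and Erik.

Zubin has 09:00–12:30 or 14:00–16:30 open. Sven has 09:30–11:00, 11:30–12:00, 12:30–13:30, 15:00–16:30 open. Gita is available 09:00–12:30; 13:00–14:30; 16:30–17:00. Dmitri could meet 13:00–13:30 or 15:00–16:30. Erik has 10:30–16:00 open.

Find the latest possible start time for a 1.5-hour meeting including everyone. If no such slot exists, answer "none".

Zubin ∩ Sven: 09:30-11:00, 11:30-12:00, 15:00-16:30.
Zubin ∩ Sven ∩ Gita: 09:30-11:00, 11:30-12:00.
Zubin ∩ Sven ∩ Gita ∩ Dmitri: ∅.
Zubin ∩ Sven ∩ Gita ∩ Dmitri ∩ Erik: ∅.
There is no time when everyone is free.
No common window is at least 90 minutes long.

none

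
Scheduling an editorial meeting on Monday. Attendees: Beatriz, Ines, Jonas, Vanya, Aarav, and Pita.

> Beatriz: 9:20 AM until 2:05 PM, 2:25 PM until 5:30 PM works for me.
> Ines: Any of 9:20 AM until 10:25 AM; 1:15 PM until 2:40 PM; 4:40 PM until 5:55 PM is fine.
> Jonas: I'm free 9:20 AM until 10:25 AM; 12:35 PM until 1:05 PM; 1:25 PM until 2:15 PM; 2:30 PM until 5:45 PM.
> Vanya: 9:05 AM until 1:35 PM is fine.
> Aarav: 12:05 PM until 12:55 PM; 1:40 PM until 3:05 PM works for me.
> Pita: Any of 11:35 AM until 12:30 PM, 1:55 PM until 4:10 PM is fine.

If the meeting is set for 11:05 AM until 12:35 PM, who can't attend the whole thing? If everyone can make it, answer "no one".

Beatriz: free for 11:05-12:35. Ines: not fully free for 11:05-12:35. Jonas: not fully free for 11:05-12:35. Vanya: free for 11:05-12:35. Aarav: not fully free for 11:05-12:35. Pita: not fully free for 11:05-12:35.

Aarav, Ines, Jonas, Pita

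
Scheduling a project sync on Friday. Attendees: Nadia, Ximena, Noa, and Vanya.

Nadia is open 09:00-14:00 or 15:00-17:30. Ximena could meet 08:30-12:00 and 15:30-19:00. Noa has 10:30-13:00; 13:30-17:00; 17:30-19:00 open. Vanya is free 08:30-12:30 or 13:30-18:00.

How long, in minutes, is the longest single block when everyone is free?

Nadia ∩ Ximena: 09:00-12:00, 15:30-17:30.
Nadia ∩ Ximena ∩ Noa: 10:30-12:00, 15:30-17:00.
Nadia ∩ Ximena ∩ Noa ∩ Vanya: 10:30-12:00, 15:30-17:00.
The longest is 10:30-12:00 at 90 minutes.

90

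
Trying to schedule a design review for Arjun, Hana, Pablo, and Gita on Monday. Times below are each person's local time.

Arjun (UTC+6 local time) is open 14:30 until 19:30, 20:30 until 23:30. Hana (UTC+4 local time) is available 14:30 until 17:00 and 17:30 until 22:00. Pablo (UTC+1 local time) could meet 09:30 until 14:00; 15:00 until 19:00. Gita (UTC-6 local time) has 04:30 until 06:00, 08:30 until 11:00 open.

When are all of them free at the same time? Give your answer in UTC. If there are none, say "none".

10:30-12:00, 14:30-17:00

Arjun in UTC: 08:30-13:30, 14:30-17:30 (subtract 6h to convert from UTC+6).
Hana in UTC: 10:30-13:00, 13:30-18:00 (subtract 4h to convert from UTC+4).
Pablo in UTC: 08:30-13:00, 14:00-18:00 (subtract 1h to convert from UTC+1).
Gita in UTC: 10:30-12:00, 14:30-17:00 (add 6h to convert from UTC-6).
Arjun ∩ Hana: 10:30-13:00, 14:30-17:30.
Arjun ∩ Hana ∩ Pablo: 10:30-13:00, 14:30-17:30.
Arjun ∩ Hana ∩ Pablo ∩ Gita: 10:30-12:00, 14:30-17:00.
Those are the intersection windows.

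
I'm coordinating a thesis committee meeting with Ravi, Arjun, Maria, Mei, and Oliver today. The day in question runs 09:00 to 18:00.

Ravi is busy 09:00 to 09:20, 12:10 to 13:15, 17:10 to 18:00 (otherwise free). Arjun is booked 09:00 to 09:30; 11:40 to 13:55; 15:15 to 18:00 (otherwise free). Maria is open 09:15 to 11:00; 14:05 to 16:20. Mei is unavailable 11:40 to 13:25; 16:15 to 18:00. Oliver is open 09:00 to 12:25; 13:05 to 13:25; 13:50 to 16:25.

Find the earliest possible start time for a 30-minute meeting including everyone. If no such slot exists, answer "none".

Ravi free: 09:20-12:10, 13:15-17:10 (invert busy blocks within the working day).
Arjun free: 09:30-11:40, 13:55-15:15 (invert busy blocks within the working day).
Maria free: 09:15-11:00, 14:05-16:20.
Mei free: 09:00-11:40, 13:25-16:15 (invert busy blocks within the working day).
Oliver free: 09:00-12:25, 13:05-13:25, 13:50-16:25.
Ravi ∩ Arjun: 09:30-11:40, 13:55-15:15.
Ravi ∩ Arjun ∩ Maria: 09:30-11:00, 14:05-15:15.
Ravi ∩ Arjun ∩ Maria ∩ Mei: 09:30-11:00, 14:05-15:15.
Ravi ∩ Arjun ∩ Maria ∩ Mei ∩ Oliver: 09:30-11:00, 14:05-15:15.
The first common window of at least 30 minutes is 09:30-11:00, so the earliest start is 09:30.

09:30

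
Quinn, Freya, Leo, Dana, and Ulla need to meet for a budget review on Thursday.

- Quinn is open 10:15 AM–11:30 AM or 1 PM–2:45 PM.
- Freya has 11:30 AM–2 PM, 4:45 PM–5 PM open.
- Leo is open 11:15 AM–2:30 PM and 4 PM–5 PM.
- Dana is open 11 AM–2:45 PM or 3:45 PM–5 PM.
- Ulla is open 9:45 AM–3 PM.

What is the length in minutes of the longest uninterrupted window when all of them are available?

Quinn ∩ Freya: 13:00-14:00.
Quinn ∩ Freya ∩ Leo: 13:00-14:00.
Quinn ∩ Freya ∩ Leo ∩ Dana: 13:00-14:00.
Quinn ∩ Freya ∩ Leo ∩ Dana ∩ Ulla: 13:00-14:00.
Those are the intersection windows.
The longest is 13:00-14:00 at 60 minutes.

60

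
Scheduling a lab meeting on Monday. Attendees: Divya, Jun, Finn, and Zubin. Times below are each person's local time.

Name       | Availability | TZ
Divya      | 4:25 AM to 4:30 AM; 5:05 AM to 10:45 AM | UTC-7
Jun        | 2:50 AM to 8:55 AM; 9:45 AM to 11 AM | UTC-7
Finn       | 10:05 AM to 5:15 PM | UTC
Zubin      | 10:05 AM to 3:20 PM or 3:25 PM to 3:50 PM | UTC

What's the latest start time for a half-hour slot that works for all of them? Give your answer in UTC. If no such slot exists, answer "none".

Divya in UTC: 11:25-11:30, 12:05-17:45 (add 7h to convert from UTC-7).
Jun in UTC: 09:50-15:55, 16:45-18:00 (add 7h to convert from UTC-7).
Finn in UTC: 10:05-17:15.
Zubin in UTC: 10:05-15:20, 15:25-15:50.
Divya ∩ Jun: 11:25-11:30, 12:05-15:55, 16:45-17:45.
Divya ∩ Jun ∩ Finn: 11:25-11:30, 12:05-15:55, 16:45-17:15.
Divya ∩ Jun ∩ Finn ∩ Zubin: 11:25-11:30, 12:05-15:20, 15:25-15:50.
The last common window of at least 30 minutes is 12:05-15:20; a 30-minute meeting can start as late as 14:50 and still end by 15:20.

14:50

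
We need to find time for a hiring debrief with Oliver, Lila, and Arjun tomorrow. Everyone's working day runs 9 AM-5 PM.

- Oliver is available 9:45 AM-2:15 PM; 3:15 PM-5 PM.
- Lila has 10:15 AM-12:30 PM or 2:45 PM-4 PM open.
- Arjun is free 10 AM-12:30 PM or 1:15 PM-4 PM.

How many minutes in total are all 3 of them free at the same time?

Oliver ∩ Lila: 10:15-12:30, 15:15-16:00.
Oliver ∩ Lila ∩ Arjun: 10:15-12:30, 15:15-16:00.
Summing the common windows: 135 + 45 = 180 minutes.

180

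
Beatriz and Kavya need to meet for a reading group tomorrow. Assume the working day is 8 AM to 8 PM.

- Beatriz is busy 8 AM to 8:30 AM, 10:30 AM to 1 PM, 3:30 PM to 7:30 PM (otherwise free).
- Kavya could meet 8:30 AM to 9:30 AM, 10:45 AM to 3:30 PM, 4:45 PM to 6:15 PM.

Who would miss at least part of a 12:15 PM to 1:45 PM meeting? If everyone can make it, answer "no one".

Beatriz

Beatriz free: 08:30-10:30, 13:00-15:30, 19:30-20:00 (invert busy blocks within the working day).
Kavya free: 08:30-09:30, 10:45-15:30, 16:45-18:15.
Beatriz: not fully free for 12:15-13:45. Kavya: free for 12:15-13:45.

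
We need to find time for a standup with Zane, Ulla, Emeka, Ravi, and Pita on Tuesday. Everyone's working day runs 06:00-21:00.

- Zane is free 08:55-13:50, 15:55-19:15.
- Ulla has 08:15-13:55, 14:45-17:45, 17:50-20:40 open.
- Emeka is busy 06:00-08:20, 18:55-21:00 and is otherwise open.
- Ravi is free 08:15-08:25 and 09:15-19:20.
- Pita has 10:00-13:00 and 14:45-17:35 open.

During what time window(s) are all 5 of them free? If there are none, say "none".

10:00-13:00, 15:55-17:35

Zane free: 08:55-13:50, 15:55-19:15.
Ulla free: 08:15-13:55, 14:45-17:45, 17:50-20:40.
Emeka free: 08:20-18:55 (invert busy blocks within the working day).
Ravi free: 08:15-08:25, 09:15-19:20.
Pita free: 10:00-13:00, 14:45-17:35.
Zane ∩ Ulla: 08:55-13:50, 15:55-17:45, 17:50-19:15.
Zane ∩ Ulla ∩ Emeka: 08:55-13:50, 15:55-17:45, 17:50-18:55.
Zane ∩ Ulla ∩ Emeka ∩ Ravi: 09:15-13:50, 15:55-17:45, 17:50-18:55.
Zane ∩ Ulla ∩ Emeka ∩ Ravi ∩ Pita: 10:00-13:00, 15:55-17:35.
So the common availability across everyone is 10:00-13:00, 15:55-17:35.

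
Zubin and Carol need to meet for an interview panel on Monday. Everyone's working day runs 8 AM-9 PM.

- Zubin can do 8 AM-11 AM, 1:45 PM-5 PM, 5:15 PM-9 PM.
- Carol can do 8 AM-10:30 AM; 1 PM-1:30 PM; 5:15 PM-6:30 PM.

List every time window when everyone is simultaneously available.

08:00-10:30, 17:15-18:30

Zubin ∩ Carol: 08:00-10:30, 17:15-18:30.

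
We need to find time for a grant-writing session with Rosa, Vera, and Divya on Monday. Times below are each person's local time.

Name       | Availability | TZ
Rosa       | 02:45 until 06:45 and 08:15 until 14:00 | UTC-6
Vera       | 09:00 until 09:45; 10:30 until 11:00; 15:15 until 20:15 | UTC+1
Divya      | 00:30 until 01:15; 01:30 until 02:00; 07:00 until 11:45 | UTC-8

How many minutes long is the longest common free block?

255

Rosa in UTC: 08:45-12:45, 14:15-20:00 (add 6h to convert from UTC-6).
Vera in UTC: 08:00-08:45, 09:30-10:00, 14:15-19:15 (subtract 1h to convert from UTC+1).
Divya in UTC: 08:30-09:15, 09:30-10:00, 15:00-19:45 (add 8h to convert from UTC-8).
Rosa ∩ Vera: 09:30-10:00, 14:15-19:15.
Rosa ∩ Vera ∩ Divya: 09:30-10:00, 15:00-19:15.
Those are the intersection windows.
The longest is 15:00-19:15 at 255 minutes.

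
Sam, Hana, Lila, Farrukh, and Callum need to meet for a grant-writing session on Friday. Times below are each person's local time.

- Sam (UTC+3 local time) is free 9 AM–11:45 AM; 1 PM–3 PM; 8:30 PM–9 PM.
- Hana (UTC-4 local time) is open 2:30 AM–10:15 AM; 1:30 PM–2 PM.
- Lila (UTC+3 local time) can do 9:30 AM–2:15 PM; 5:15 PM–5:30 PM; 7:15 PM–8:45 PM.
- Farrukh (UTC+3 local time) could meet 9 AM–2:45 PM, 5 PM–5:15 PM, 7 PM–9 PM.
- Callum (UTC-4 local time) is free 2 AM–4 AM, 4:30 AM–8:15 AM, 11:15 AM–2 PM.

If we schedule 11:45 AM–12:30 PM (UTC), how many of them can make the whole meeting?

Sam in UTC: 06:00-08:45, 10:00-12:00, 17:30-18:00 (subtract 3h to convert from UTC+3).
Hana in UTC: 06:30-14:15, 17:30-18:00 (add 4h to convert from UTC-4).
Lila in UTC: 06:30-11:15, 14:15-14:30, 16:15-17:45 (subtract 3h to convert from UTC+3).
Farrukh in UTC: 06:00-11:45, 14:00-14:15, 16:00-18:00 (subtract 3h to convert from UTC+3).
Callum in UTC: 06:00-08:00, 08:30-12:15, 15:15-18:00 (add 4h to convert from UTC-4).
Hana can make the full 11:45-12:30 slot — that's 1.

1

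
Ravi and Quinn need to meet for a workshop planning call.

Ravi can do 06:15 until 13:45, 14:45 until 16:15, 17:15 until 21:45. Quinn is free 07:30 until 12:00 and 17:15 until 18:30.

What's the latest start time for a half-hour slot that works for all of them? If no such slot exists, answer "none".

Ravi ∩ Quinn: 07:30-12:00, 17:15-18:30.
Those are the intersection windows.
The last common window of at least 30 minutes is 17:15-18:30; a 30-minute meeting can start as late as 18:00 and still end by 18:30.

18:00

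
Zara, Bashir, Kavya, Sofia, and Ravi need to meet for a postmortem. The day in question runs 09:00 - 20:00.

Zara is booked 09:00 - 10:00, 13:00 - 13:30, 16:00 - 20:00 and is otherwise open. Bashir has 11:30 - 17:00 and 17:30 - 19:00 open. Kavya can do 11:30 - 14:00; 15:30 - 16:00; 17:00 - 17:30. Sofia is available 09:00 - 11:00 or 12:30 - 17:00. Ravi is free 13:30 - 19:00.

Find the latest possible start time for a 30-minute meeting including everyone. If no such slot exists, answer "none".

Zara free: 10:00-13:00, 13:30-16:00 (invert busy blocks within the working day).
Bashir free: 11:30-17:00, 17:30-19:00.
Kavya free: 11:30-14:00, 15:30-16:00, 17:00-17:30.
Sofia free: 09:00-11:00, 12:30-17:00.
Ravi free: 13:30-19:00.
Zara ∩ Bashir: 11:30-13:00, 13:30-16:00.
Zara ∩ Bashir ∩ Kavya: 11:30-13:00, 13:30-14:00, 15:30-16:00.
Zara ∩ Bashir ∩ Kavya ∩ Sofia: 12:30-13:00, 13:30-14:00, 15:30-16:00.
Zara ∩ Bashir ∩ Kavya ∩ Sofia ∩ Ravi: 13:30-14:00, 15:30-16:00.
Those are the intersection windows.
The last common window of at least 30 minutes is 15:30-16:00; a 30-minute meeting can start as late as 15:30 and still end by 16:00.

15:30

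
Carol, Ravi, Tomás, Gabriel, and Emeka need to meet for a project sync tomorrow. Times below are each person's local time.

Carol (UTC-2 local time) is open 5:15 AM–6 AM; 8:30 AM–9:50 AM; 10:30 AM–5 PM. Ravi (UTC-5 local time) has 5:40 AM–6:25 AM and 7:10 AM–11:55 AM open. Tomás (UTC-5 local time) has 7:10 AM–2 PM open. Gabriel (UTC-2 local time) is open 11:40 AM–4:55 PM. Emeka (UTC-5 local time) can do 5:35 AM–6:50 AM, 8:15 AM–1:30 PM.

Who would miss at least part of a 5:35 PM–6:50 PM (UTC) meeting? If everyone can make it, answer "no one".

Emeka, Ravi

Carol in UTC: 07:15-08:00, 10:30-11:50, 12:30-19:00 (add 2h to convert from UTC-2).
Ravi in UTC: 10:40-11:25, 12:10-16:55 (add 5h to convert from UTC-5).
Tomás in UTC: 12:10-19:00 (add 5h to convert from UTC-5).
Gabriel in UTC: 13:40-18:55 (add 2h to convert from UTC-2).
Emeka in UTC: 10:35-11:50, 13:15-18:30 (add 5h to convert from UTC-5).
Carol: free for 17:35-18:50. Ravi: not fully free for 17:35-18:50. Tomás: free for 17:35-18:50. Gabriel: free for 17:35-18:50. Emeka: not fully free for 17:35-18:50.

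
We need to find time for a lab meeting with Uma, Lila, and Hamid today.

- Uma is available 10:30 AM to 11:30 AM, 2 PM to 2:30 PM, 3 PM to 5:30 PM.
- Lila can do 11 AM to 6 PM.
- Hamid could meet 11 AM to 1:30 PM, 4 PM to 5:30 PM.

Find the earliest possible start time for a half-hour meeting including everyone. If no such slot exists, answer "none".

Uma ∩ Lila: 11:00-11:30, 14:00-14:30, 15:00-17:30.
Uma ∩ Lila ∩ Hamid: 11:00-11:30, 16:00-17:30.
The first common window of at least 30 minutes is 11:00-11:30, so the earliest start is 11:00.

11:00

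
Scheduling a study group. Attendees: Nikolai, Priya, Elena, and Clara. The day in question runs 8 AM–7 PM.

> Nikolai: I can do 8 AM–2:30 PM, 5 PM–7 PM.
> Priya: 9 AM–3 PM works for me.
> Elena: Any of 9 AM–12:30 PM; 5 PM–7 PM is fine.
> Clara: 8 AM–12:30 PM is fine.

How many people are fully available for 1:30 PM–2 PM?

2

Nikolai and Priya can make the full 13:30-14:00 slot — that's 2.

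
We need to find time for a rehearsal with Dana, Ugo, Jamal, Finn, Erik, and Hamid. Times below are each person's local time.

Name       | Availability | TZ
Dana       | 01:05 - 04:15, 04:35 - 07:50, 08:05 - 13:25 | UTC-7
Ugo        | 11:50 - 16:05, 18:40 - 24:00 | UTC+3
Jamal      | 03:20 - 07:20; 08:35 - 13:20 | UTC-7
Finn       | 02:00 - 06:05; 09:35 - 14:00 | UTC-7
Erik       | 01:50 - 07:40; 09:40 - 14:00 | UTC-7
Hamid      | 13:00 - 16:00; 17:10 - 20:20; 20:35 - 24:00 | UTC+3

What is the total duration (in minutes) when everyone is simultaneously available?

Dana in UTC: 08:05-11:15, 11:35-14:50, 15:05-20:25 (add 7h to convert from UTC-7).
Ugo in UTC: 08:50-13:05, 15:40-21:00 (subtract 3h to convert from UTC+3).
Jamal in UTC: 10:20-14:20, 15:35-20:20 (add 7h to convert from UTC-7).
Finn in UTC: 09:00-13:05, 16:35-21:00 (add 7h to convert from UTC-7).
Erik in UTC: 08:50-14:40, 16:40-21:00 (add 7h to convert from UTC-7).
Hamid in UTC: 10:00-13:00, 14:10-17:20, 17:35-21:00 (subtract 3h to convert from UTC+3).
Dana ∩ Ugo: 08:50-11:15, 11:35-13:05, 15:40-20:25.
Dana ∩ Ugo ∩ Jamal: 10:20-11:15, 11:35-13:05, 15:40-20:20.
Dana ∩ Ugo ∩ Jamal ∩ Finn: 10:20-11:15, 11:35-13:05, 16:35-20:20.
Dana ∩ Ugo ∩ Jamal ∩ Finn ∩ Erik: 10:20-11:15, 11:35-13:05, 16:40-20:20.
Dana ∩ Ugo ∩ Jamal ∩ Finn ∩ Erik ∩ Hamid: 10:20-11:15, 11:35-13:00, 16:40-17:20, 17:35-20:20.
So the common availability across everyone is 10:20-11:15, 11:35-13:00, 16:40-17:20, 17:35-20:20.
Summing the common windows: 55 + 85 + 40 + 165 = 345 minutes.

345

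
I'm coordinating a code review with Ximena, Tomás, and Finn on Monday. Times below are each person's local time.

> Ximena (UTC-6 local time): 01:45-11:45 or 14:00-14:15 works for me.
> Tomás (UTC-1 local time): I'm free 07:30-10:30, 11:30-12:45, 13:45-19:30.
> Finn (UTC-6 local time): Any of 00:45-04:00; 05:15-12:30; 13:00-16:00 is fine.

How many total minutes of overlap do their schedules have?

Ximena in UTC: 07:45-17:45, 20:00-20:15 (add 6h to convert from UTC-6).
Tomás in UTC: 08:30-11:30, 12:30-13:45, 14:45-20:30 (add 1h to convert from UTC-1).
Finn in UTC: 06:45-10:00, 11:15-18:30, 19:00-22:00 (add 6h to convert from UTC-6).
Ximena ∩ Tomás: 08:30-11:30, 12:30-13:45, 14:45-17:45, 20:00-20:15.
Ximena ∩ Tomás ∩ Finn: 08:30-10:00, 11:15-11:30, 12:30-13:45, 14:45-17:45, 20:00-20:15.
Those are the intersection windows.
Summing the common windows: 90 + 15 + 75 + 180 + 15 = 375 minutes.

375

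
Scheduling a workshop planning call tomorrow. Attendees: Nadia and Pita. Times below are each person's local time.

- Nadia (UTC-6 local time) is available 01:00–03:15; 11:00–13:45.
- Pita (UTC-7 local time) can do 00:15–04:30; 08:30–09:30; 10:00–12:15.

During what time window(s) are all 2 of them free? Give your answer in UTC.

Nadia in UTC: 07:00-09:15, 17:00-19:45 (add 6h to convert from UTC-6).
Pita in UTC: 07:15-11:30, 15:30-16:30, 17:00-19:15 (add 7h to convert from UTC-7).
Nadia ∩ Pita: 07:15-09:15, 17:00-19:15.
Those are the intersection windows.

07:15-09:15, 17:00-19:15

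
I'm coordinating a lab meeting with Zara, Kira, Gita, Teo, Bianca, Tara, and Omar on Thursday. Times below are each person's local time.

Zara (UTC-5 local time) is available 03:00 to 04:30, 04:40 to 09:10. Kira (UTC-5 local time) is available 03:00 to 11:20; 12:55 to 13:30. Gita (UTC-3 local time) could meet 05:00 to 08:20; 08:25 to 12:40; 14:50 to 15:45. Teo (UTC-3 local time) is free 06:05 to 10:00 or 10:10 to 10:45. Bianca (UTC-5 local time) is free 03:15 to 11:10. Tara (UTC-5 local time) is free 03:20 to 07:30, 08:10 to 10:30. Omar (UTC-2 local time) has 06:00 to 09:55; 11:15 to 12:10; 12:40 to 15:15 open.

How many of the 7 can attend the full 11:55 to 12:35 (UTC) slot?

Zara in UTC: 08:00-09:30, 09:40-14:10 (add 5h to convert from UTC-5).
Kira in UTC: 08:00-16:20, 17:55-18:30 (add 5h to convert from UTC-5).
Gita in UTC: 08:00-11:20, 11:25-15:40, 17:50-18:45 (add 3h to convert from UTC-3).
Teo in UTC: 09:05-13:00, 13:10-13:45 (add 3h to convert from UTC-3).
Bianca in UTC: 08:15-16:10 (add 5h to convert from UTC-5).
Tara in UTC: 08:20-12:30, 13:10-15:30 (add 5h to convert from UTC-5).
Omar in UTC: 08:00-11:55, 13:15-14:10, 14:40-17:15 (add 2h to convert from UTC-2).
Zara, Kira, Gita, Teo, and Bianca can make the full 11:55-12:35 slot — that's 5.

5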